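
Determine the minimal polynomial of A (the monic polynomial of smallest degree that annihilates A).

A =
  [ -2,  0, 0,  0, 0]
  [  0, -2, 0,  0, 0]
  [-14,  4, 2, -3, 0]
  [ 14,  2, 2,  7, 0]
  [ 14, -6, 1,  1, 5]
x^3 - 7*x^2 + 2*x + 40

The characteristic polynomial is χ_A(x) = (x - 5)^2*(x - 4)*(x + 2)^2, so the eigenvalues are known. The minimal polynomial is
  m_A(x) = Π_λ (x − λ)^{k_λ}
where k_λ is the size of the *largest* Jordan block for λ (equivalently, the smallest k with (A − λI)^k v = 0 for every generalised eigenvector v of λ).

  λ = -2: largest Jordan block has size 1, contributing (x + 2)
  λ = 4: largest Jordan block has size 1, contributing (x − 4)
  λ = 5: largest Jordan block has size 1, contributing (x − 5)

So m_A(x) = (x - 5)*(x - 4)*(x + 2) = x^3 - 7*x^2 + 2*x + 40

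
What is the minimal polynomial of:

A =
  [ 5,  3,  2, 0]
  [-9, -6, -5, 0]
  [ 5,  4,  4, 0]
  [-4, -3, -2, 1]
x^3 - 3*x^2 + 3*x - 1

The characteristic polynomial is χ_A(x) = (x - 1)^4, so the eigenvalues are known. The minimal polynomial is
  m_A(x) = Π_λ (x − λ)^{k_λ}
where k_λ is the size of the *largest* Jordan block for λ (equivalently, the smallest k with (A − λI)^k v = 0 for every generalised eigenvector v of λ).

  λ = 1: largest Jordan block has size 3, contributing (x − 1)^3

So m_A(x) = (x - 1)^3 = x^3 - 3*x^2 + 3*x - 1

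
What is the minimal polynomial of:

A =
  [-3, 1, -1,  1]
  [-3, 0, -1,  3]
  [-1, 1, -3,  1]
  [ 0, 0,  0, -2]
x^3 + 6*x^2 + 12*x + 8

The characteristic polynomial is χ_A(x) = (x + 2)^4, so the eigenvalues are known. The minimal polynomial is
  m_A(x) = Π_λ (x − λ)^{k_λ}
where k_λ is the size of the *largest* Jordan block for λ (equivalently, the smallest k with (A − λI)^k v = 0 for every generalised eigenvector v of λ).

  λ = -2: largest Jordan block has size 3, contributing (x + 2)^3

So m_A(x) = (x + 2)^3 = x^3 + 6*x^2 + 12*x + 8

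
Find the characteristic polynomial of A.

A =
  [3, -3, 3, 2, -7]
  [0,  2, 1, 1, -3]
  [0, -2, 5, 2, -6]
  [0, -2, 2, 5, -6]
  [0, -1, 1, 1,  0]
x^5 - 15*x^4 + 90*x^3 - 270*x^2 + 405*x - 243

Expanding det(x·I − A) (e.g. by cofactor expansion or by noting that A is similar to its Jordan form J, which has the same characteristic polynomial as A) gives
  χ_A(x) = x^5 - 15*x^4 + 90*x^3 - 270*x^2 + 405*x - 243
which factors as (x - 3)^5. The eigenvalues (with algebraic multiplicities) are λ = 3 with multiplicity 5.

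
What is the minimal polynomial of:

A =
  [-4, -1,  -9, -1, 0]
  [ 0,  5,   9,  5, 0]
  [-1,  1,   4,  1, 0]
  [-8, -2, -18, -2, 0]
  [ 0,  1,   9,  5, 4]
x^4 - 3*x^3 - 24*x^2 + 80*x

The characteristic polynomial is χ_A(x) = x*(x - 4)^3*(x + 5), so the eigenvalues are known. The minimal polynomial is
  m_A(x) = Π_λ (x − λ)^{k_λ}
where k_λ is the size of the *largest* Jordan block for λ (equivalently, the smallest k with (A − λI)^k v = 0 for every generalised eigenvector v of λ).

  λ = -5: largest Jordan block has size 1, contributing (x + 5)
  λ = 0: largest Jordan block has size 1, contributing (x − 0)
  λ = 4: largest Jordan block has size 2, contributing (x − 4)^2

So m_A(x) = x*(x - 4)^2*(x + 5) = x^4 - 3*x^3 - 24*x^2 + 80*x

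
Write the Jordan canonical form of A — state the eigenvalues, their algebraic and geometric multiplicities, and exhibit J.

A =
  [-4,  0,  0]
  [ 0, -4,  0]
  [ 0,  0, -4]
J_1(-4) ⊕ J_1(-4) ⊕ J_1(-4)

The characteristic polynomial is
  det(x·I − A) = x^3 + 12*x^2 + 48*x + 64 = (x + 4)^3

Eigenvalues and multiplicities (the geometric multiplicity of λ is n − rank(A − λI), which equals the number of Jordan blocks for λ):
  λ = -4: algebraic multiplicity = 3, geometric multiplicity = 3

Determining the block sizes for each eigenvalue:
  λ = -4: gm = am = 3, so every block has size 1 → block sizes [1, 1, 1]

Assembling the blocks gives a Jordan form
J =
  [-4,  0,  0]
  [ 0, -4,  0]
  [ 0,  0, -4]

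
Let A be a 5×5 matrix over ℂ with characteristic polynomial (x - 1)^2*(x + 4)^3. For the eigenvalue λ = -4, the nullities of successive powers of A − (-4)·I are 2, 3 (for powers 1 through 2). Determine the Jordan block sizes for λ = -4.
Block sizes for λ = -4: [2, 1]

From the dimensions of kernels of powers, the number of Jordan blocks of size at least j is d_j − d_{j−1} where d_j = dim ker(N^j) (with d_0 = 0). Computing the differences gives [2, 1].
The number of blocks of size exactly k is (#blocks of size ≥ k) − (#blocks of size ≥ k + 1), so the partition is: 1 block(s) of size 1, 1 block(s) of size 2.
In nonincreasing order the block sizes are [2, 1].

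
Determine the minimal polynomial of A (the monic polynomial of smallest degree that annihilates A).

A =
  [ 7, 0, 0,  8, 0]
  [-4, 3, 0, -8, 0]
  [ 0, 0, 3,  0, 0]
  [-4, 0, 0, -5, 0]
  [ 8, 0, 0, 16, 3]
x^2 - 2*x - 3

The characteristic polynomial is χ_A(x) = (x - 3)^4*(x + 1), so the eigenvalues are known. The minimal polynomial is
  m_A(x) = Π_λ (x − λ)^{k_λ}
where k_λ is the size of the *largest* Jordan block for λ (equivalently, the smallest k with (A − λI)^k v = 0 for every generalised eigenvector v of λ).

  λ = -1: largest Jordan block has size 1, contributing (x + 1)
  λ = 3: largest Jordan block has size 1, contributing (x − 3)

So m_A(x) = (x - 3)*(x + 1) = x^2 - 2*x - 3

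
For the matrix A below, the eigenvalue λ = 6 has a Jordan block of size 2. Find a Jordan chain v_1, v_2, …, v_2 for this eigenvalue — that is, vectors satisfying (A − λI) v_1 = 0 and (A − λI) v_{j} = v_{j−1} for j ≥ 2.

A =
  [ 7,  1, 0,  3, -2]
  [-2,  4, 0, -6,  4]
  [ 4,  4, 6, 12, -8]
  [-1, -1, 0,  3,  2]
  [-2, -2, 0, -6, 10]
A Jordan chain for λ = 6 of length 2:
v_1 = (1, -2, 4, -1, -2)ᵀ
v_2 = (1, 0, 0, 0, 0)ᵀ

Let N = A − (6)·I. We want v_2 with N^2 v_2 = 0 but N^1 v_2 ≠ 0; then v_{j-1} := N · v_j for j = 2, …, 2.

Pick v_2 = (1, 0, 0, 0, 0)ᵀ.
Then v_1 = N · v_2 = (1, -2, 4, -1, -2)ᵀ.

Sanity check: (A − (6)·I) v_1 = (0, 0, 0, 0, 0)ᵀ = 0. ✓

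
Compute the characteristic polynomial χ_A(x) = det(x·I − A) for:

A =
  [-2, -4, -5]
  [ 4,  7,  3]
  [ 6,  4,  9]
x^3 - 14*x^2 + 65*x - 100

Expanding det(x·I − A) (e.g. by cofactor expansion or by noting that A is similar to its Jordan form J, which has the same characteristic polynomial as A) gives
  χ_A(x) = x^3 - 14*x^2 + 65*x - 100
which factors as (x - 5)^2*(x - 4). The eigenvalues (with algebraic multiplicities) are λ = 4 with multiplicity 1, λ = 5 with multiplicity 2.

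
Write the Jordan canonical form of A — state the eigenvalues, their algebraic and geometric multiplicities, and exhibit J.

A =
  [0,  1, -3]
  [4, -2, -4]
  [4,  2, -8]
J_2(-4) ⊕ J_1(-2)

The characteristic polynomial is
  det(x·I − A) = x^3 + 10*x^2 + 32*x + 32 = (x + 2)*(x + 4)^2

Eigenvalues and multiplicities (the geometric multiplicity of λ is n − rank(A − λI), which equals the number of Jordan blocks for λ):
  λ = -4: algebraic multiplicity = 2, geometric multiplicity = 1
  λ = -2: algebraic multiplicity = 1, geometric multiplicity = 1

Determining the block sizes for each eigenvalue:
  λ = -4: one block (gm = 1), so the single block has size am = 2 → block sizes [2]
  λ = -2: one block (gm = 1), so the single block has size am = 1 → block sizes [1]

Assembling the blocks gives a Jordan form
J =
  [-4,  1,  0]
  [ 0, -4,  0]
  [ 0,  0, -2]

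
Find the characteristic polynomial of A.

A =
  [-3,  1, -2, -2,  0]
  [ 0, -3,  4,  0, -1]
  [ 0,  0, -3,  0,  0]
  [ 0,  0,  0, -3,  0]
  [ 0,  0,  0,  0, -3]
x^5 + 15*x^4 + 90*x^3 + 270*x^2 + 405*x + 243

Expanding det(x·I − A) (e.g. by cofactor expansion or by noting that A is similar to its Jordan form J, which has the same characteristic polynomial as A) gives
  χ_A(x) = x^5 + 15*x^4 + 90*x^3 + 270*x^2 + 405*x + 243
which factors as (x + 3)^5. The eigenvalues (with algebraic multiplicities) are λ = -3 with multiplicity 5.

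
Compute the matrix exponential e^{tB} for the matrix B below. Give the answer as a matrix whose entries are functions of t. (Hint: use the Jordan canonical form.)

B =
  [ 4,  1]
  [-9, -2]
e^{tB} =
  [3*t*exp(t) + exp(t), t*exp(t)]
  [-9*t*exp(t), -3*t*exp(t) + exp(t)]

Strategy: write B = P · J · P⁻¹ where J is a Jordan canonical form, so e^{tB} = P · e^{tJ} · P⁻¹, and e^{tJ} can be computed block-by-block.

B has Jordan form
J =
  [1, 1]
  [0, 1]
(up to reordering of blocks).

Per-block formulas:
  For a 2×2 Jordan block J_2(1): exp(t · J_2(1)) = e^(1t)·(I + t·N), where N is the 2×2 nilpotent shift.

After assembling e^{tJ} and conjugating by P, we get:

e^{tB} =
  [3*t*exp(t) + exp(t), t*exp(t)]
  [-9*t*exp(t), -3*t*exp(t) + exp(t)]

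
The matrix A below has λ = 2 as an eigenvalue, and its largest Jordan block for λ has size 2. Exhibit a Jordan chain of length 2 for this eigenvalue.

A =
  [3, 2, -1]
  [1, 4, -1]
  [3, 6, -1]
A Jordan chain for λ = 2 of length 2:
v_1 = (1, 1, 3)ᵀ
v_2 = (1, 0, 0)ᵀ

Let N = A − (2)·I. We want v_2 with N^2 v_2 = 0 but N^1 v_2 ≠ 0; then v_{j-1} := N · v_j for j = 2, …, 2.

Pick v_2 = (1, 0, 0)ᵀ.
Then v_1 = N · v_2 = (1, 1, 3)ᵀ.

Sanity check: (A − (2)·I) v_1 = (0, 0, 0)ᵀ = 0. ✓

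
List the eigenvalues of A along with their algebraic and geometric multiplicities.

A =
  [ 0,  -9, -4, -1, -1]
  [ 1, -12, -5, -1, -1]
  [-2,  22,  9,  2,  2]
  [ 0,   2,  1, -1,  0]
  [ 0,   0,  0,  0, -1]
λ = -1: alg = 5, geom = 3

Step 1 — factor the characteristic polynomial to read off the algebraic multiplicities:
  χ_A(x) = (x + 1)^5

Step 2 — compute geometric multiplicities via the rank-nullity identity g(λ) = n − rank(A − λI):
  rank(A − (-1)·I) = 2, so dim ker(A − (-1)·I) = n − 2 = 3

Summary:
  λ = -1: algebraic multiplicity = 5, geometric multiplicity = 3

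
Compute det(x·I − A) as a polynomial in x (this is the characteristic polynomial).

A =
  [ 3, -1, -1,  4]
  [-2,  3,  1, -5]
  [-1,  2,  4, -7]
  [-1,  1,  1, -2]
x^4 - 8*x^3 + 24*x^2 - 32*x + 16

Expanding det(x·I − A) (e.g. by cofactor expansion or by noting that A is similar to its Jordan form J, which has the same characteristic polynomial as A) gives
  χ_A(x) = x^4 - 8*x^3 + 24*x^2 - 32*x + 16
which factors as (x - 2)^4. The eigenvalues (with algebraic multiplicities) are λ = 2 with multiplicity 4.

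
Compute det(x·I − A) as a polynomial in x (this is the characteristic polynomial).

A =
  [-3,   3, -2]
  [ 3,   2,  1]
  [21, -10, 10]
x^3 - 9*x^2 + 27*x - 27

Expanding det(x·I − A) (e.g. by cofactor expansion or by noting that A is similar to its Jordan form J, which has the same characteristic polynomial as A) gives
  χ_A(x) = x^3 - 9*x^2 + 27*x - 27
which factors as (x - 3)^3. The eigenvalues (with algebraic multiplicities) are λ = 3 with multiplicity 3.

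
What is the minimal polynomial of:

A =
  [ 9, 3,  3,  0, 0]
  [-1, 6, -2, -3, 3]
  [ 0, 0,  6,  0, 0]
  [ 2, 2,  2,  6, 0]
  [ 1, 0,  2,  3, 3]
x^3 - 18*x^2 + 108*x - 216

The characteristic polynomial is χ_A(x) = (x - 6)^5, so the eigenvalues are known. The minimal polynomial is
  m_A(x) = Π_λ (x − λ)^{k_λ}
where k_λ is the size of the *largest* Jordan block for λ (equivalently, the smallest k with (A − λI)^k v = 0 for every generalised eigenvector v of λ).

  λ = 6: largest Jordan block has size 3, contributing (x − 6)^3

So m_A(x) = (x - 6)^3 = x^3 - 18*x^2 + 108*x - 216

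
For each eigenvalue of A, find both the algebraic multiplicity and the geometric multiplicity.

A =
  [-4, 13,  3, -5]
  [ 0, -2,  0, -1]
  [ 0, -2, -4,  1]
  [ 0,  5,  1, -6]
λ = -4: alg = 4, geom = 2

Step 1 — factor the characteristic polynomial to read off the algebraic multiplicities:
  χ_A(x) = (x + 4)^4

Step 2 — compute geometric multiplicities via the rank-nullity identity g(λ) = n − rank(A − λI):
  rank(A − (-4)·I) = 2, so dim ker(A − (-4)·I) = n − 2 = 2

Summary:
  λ = -4: algebraic multiplicity = 4, geometric multiplicity = 2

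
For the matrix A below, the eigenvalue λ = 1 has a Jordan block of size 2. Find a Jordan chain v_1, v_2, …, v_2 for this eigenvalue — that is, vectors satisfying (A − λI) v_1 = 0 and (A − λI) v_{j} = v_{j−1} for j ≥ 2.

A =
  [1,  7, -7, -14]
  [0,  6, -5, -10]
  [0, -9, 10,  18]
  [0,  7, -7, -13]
A Jordan chain for λ = 1 of length 2:
v_1 = (7, 5, -9, 7)ᵀ
v_2 = (0, 1, 0, 0)ᵀ

Let N = A − (1)·I. We want v_2 with N^2 v_2 = 0 but N^1 v_2 ≠ 0; then v_{j-1} := N · v_j for j = 2, …, 2.

Pick v_2 = (0, 1, 0, 0)ᵀ.
Then v_1 = N · v_2 = (7, 5, -9, 7)ᵀ.

Sanity check: (A − (1)·I) v_1 = (0, 0, 0, 0)ᵀ = 0. ✓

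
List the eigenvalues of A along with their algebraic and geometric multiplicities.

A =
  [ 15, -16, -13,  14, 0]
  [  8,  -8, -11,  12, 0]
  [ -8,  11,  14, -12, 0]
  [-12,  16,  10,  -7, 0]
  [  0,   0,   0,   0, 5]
λ = 3: alg = 3, geom = 1; λ = 5: alg = 2, geom = 2

Step 1 — factor the characteristic polynomial to read off the algebraic multiplicities:
  χ_A(x) = (x - 5)^2*(x - 3)^3

Step 2 — compute geometric multiplicities via the rank-nullity identity g(λ) = n − rank(A − λI):
  rank(A − (3)·I) = 4, so dim ker(A − (3)·I) = n − 4 = 1
  rank(A − (5)·I) = 3, so dim ker(A − (5)·I) = n − 3 = 2

Summary:
  λ = 3: algebraic multiplicity = 3, geometric multiplicity = 1
  λ = 5: algebraic multiplicity = 2, geometric multiplicity = 2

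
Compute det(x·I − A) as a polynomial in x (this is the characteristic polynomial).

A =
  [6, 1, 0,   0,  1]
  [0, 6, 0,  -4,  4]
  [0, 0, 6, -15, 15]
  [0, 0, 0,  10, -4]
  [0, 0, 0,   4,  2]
x^5 - 30*x^4 + 360*x^3 - 2160*x^2 + 6480*x - 7776

Expanding det(x·I − A) (e.g. by cofactor expansion or by noting that A is similar to its Jordan form J, which has the same characteristic polynomial as A) gives
  χ_A(x) = x^5 - 30*x^4 + 360*x^3 - 2160*x^2 + 6480*x - 7776
which factors as (x - 6)^5. The eigenvalues (with algebraic multiplicities) are λ = 6 with multiplicity 5.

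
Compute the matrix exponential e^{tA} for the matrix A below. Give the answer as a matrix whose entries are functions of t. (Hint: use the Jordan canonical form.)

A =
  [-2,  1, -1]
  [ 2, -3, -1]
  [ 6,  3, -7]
e^{tA} =
  [2*t*exp(-4*t) + exp(-4*t), t*exp(-4*t), -t*exp(-4*t)]
  [2*t*exp(-4*t), t*exp(-4*t) + exp(-4*t), -t*exp(-4*t)]
  [6*t*exp(-4*t), 3*t*exp(-4*t), -3*t*exp(-4*t) + exp(-4*t)]

Strategy: write A = P · J · P⁻¹ where J is a Jordan canonical form, so e^{tA} = P · e^{tJ} · P⁻¹, and e^{tJ} can be computed block-by-block.

A has Jordan form
J =
  [-4,  1,  0]
  [ 0, -4,  0]
  [ 0,  0, -4]
(up to reordering of blocks).

Per-block formulas:
  For a 1×1 block at λ = -4: exp(t · [-4]) = [e^(-4t)].
  For a 2×2 Jordan block J_2(-4): exp(t · J_2(-4)) = e^(-4t)·(I + t·N), where N is the 2×2 nilpotent shift.

After assembling e^{tJ} and conjugating by P, we get:

e^{tA} =
  [2*t*exp(-4*t) + exp(-4*t), t*exp(-4*t), -t*exp(-4*t)]
  [2*t*exp(-4*t), t*exp(-4*t) + exp(-4*t), -t*exp(-4*t)]
  [6*t*exp(-4*t), 3*t*exp(-4*t), -3*t*exp(-4*t) + exp(-4*t)]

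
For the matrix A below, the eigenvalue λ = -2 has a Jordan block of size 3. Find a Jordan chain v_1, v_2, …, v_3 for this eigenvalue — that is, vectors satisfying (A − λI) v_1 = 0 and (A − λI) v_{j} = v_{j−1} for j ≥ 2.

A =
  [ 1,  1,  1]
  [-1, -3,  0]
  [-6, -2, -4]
A Jordan chain for λ = -2 of length 3:
v_1 = (2, -2, -4)ᵀ
v_2 = (3, -1, -6)ᵀ
v_3 = (1, 0, 0)ᵀ

Let N = A − (-2)·I. We want v_3 with N^3 v_3 = 0 but N^2 v_3 ≠ 0; then v_{j-1} := N · v_j for j = 3, …, 2.

Pick v_3 = (1, 0, 0)ᵀ.
Then v_2 = N · v_3 = (3, -1, -6)ᵀ.
Then v_1 = N · v_2 = (2, -2, -4)ᵀ.

Sanity check: (A − (-2)·I) v_1 = (0, 0, 0)ᵀ = 0. ✓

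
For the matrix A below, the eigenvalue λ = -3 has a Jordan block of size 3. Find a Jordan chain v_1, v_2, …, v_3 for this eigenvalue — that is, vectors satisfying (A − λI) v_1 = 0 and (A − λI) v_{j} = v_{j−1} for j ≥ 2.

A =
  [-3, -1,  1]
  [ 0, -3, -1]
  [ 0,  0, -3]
A Jordan chain for λ = -3 of length 3:
v_1 = (1, 0, 0)ᵀ
v_2 = (1, -1, 0)ᵀ
v_3 = (0, 0, 1)ᵀ

Let N = A − (-3)·I. We want v_3 with N^3 v_3 = 0 but N^2 v_3 ≠ 0; then v_{j-1} := N · v_j for j = 3, …, 2.

Pick v_3 = (0, 0, 1)ᵀ.
Then v_2 = N · v_3 = (1, -1, 0)ᵀ.
Then v_1 = N · v_2 = (1, 0, 0)ᵀ.

Sanity check: (A − (-3)·I) v_1 = (0, 0, 0)ᵀ = 0. ✓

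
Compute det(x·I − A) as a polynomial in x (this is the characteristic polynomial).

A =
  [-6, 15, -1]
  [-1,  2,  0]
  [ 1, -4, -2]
x^3 + 6*x^2 + 12*x + 8

Expanding det(x·I − A) (e.g. by cofactor expansion or by noting that A is similar to its Jordan form J, which has the same characteristic polynomial as A) gives
  χ_A(x) = x^3 + 6*x^2 + 12*x + 8
which factors as (x + 2)^3. The eigenvalues (with algebraic multiplicities) are λ = -2 with multiplicity 3.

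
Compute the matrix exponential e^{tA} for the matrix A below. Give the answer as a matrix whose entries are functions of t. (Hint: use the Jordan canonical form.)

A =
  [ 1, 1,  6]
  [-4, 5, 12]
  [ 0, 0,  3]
e^{tA} =
  [-2*t*exp(3*t) + exp(3*t), t*exp(3*t), 6*t*exp(3*t)]
  [-4*t*exp(3*t), 2*t*exp(3*t) + exp(3*t), 12*t*exp(3*t)]
  [0, 0, exp(3*t)]

Strategy: write A = P · J · P⁻¹ where J is a Jordan canonical form, so e^{tA} = P · e^{tJ} · P⁻¹, and e^{tJ} can be computed block-by-block.

A has Jordan form
J =
  [3, 1, 0]
  [0, 3, 0]
  [0, 0, 3]
(up to reordering of blocks).

Per-block formulas:
  For a 1×1 block at λ = 3: exp(t · [3]) = [e^(3t)].
  For a 2×2 Jordan block J_2(3): exp(t · J_2(3)) = e^(3t)·(I + t·N), where N is the 2×2 nilpotent shift.

After assembling e^{tJ} and conjugating by P, we get:

e^{tA} =
  [-2*t*exp(3*t) + exp(3*t), t*exp(3*t), 6*t*exp(3*t)]
  [-4*t*exp(3*t), 2*t*exp(3*t) + exp(3*t), 12*t*exp(3*t)]
  [0, 0, exp(3*t)]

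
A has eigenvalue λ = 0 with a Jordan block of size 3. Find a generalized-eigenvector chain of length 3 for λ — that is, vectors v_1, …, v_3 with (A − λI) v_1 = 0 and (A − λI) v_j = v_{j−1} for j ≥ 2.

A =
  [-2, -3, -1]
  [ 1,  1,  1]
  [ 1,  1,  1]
A Jordan chain for λ = 0 of length 3:
v_1 = (2, -1, -1)ᵀ
v_2 = (-3, 1, 1)ᵀ
v_3 = (0, 1, 0)ᵀ

Let N = A − (0)·I. We want v_3 with N^3 v_3 = 0 but N^2 v_3 ≠ 0; then v_{j-1} := N · v_j for j = 3, …, 2.

Pick v_3 = (0, 1, 0)ᵀ.
Then v_2 = N · v_3 = (-3, 1, 1)ᵀ.
Then v_1 = N · v_2 = (2, -1, -1)ᵀ.

Sanity check: (A − (0)·I) v_1 = (0, 0, 0)ᵀ = 0. ✓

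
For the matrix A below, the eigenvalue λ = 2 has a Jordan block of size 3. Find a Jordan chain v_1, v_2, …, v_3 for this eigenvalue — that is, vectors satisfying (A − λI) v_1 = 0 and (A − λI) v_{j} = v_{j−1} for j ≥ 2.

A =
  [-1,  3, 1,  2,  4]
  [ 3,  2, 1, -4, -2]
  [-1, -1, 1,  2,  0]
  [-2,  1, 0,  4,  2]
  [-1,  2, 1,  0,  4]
A Jordan chain for λ = 2 of length 3:
v_1 = (9, 0, -3, 3, 6)ᵀ
v_2 = (-3, 3, -1, -2, -1)ᵀ
v_3 = (1, 0, 0, 0, 0)ᵀ

Let N = A − (2)·I. We want v_3 with N^3 v_3 = 0 but N^2 v_3 ≠ 0; then v_{j-1} := N · v_j for j = 3, …, 2.

Pick v_3 = (1, 0, 0, 0, 0)ᵀ.
Then v_2 = N · v_3 = (-3, 3, -1, -2, -1)ᵀ.
Then v_1 = N · v_2 = (9, 0, -3, 3, 6)ᵀ.

Sanity check: (A − (2)·I) v_1 = (0, 0, 0, 0, 0)ᵀ = 0. ✓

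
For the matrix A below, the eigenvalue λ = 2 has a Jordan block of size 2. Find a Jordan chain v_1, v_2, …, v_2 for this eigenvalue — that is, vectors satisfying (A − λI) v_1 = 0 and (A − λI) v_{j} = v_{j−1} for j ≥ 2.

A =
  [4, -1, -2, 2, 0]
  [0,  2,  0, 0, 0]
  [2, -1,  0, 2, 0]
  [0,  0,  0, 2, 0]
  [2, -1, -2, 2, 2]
A Jordan chain for λ = 2 of length 2:
v_1 = (2, 0, 2, 0, 2)ᵀ
v_2 = (1, 0, 0, 0, 0)ᵀ

Let N = A − (2)·I. We want v_2 with N^2 v_2 = 0 but N^1 v_2 ≠ 0; then v_{j-1} := N · v_j for j = 2, …, 2.

Pick v_2 = (1, 0, 0, 0, 0)ᵀ.
Then v_1 = N · v_2 = (2, 0, 2, 0, 2)ᵀ.

Sanity check: (A − (2)·I) v_1 = (0, 0, 0, 0, 0)ᵀ = 0. ✓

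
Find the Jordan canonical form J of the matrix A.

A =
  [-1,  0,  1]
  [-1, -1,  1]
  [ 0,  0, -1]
J_3(-1)

The characteristic polynomial is
  det(x·I − A) = x^3 + 3*x^2 + 3*x + 1 = (x + 1)^3

Eigenvalues and multiplicities (the geometric multiplicity of λ is n − rank(A − λI), which equals the number of Jordan blocks for λ):
  λ = -1: algebraic multiplicity = 3, geometric multiplicity = 1

Determining the block sizes for each eigenvalue:
  λ = -1: one block (gm = 1), so the single block has size am = 3 → block sizes [3]

Assembling the blocks gives a Jordan form
J =
  [-1,  1,  0]
  [ 0, -1,  1]
  [ 0,  0, -1]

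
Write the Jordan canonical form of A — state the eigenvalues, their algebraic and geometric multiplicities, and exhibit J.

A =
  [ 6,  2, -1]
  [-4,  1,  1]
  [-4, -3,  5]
J_3(4)

The characteristic polynomial is
  det(x·I − A) = x^3 - 12*x^2 + 48*x - 64 = (x - 4)^3

Eigenvalues and multiplicities (the geometric multiplicity of λ is n − rank(A − λI), which equals the number of Jordan blocks for λ):
  λ = 4: algebraic multiplicity = 3, geometric multiplicity = 1

Determining the block sizes for each eigenvalue:
  λ = 4: one block (gm = 1), so the single block has size am = 3 → block sizes [3]

Assembling the blocks gives a Jordan form
J =
  [4, 1, 0]
  [0, 4, 1]
  [0, 0, 4]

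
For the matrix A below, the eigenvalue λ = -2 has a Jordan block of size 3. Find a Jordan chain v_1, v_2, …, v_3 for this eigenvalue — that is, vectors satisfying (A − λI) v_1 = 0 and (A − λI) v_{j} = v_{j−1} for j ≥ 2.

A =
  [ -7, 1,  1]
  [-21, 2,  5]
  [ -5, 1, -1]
A Jordan chain for λ = -2 of length 3:
v_1 = (-1, -4, -1)ᵀ
v_2 = (-5, -21, -5)ᵀ
v_3 = (1, 0, 0)ᵀ

Let N = A − (-2)·I. We want v_3 with N^3 v_3 = 0 but N^2 v_3 ≠ 0; then v_{j-1} := N · v_j for j = 3, …, 2.

Pick v_3 = (1, 0, 0)ᵀ.
Then v_2 = N · v_3 = (-5, -21, -5)ᵀ.
Then v_1 = N · v_2 = (-1, -4, -1)ᵀ.

Sanity check: (A − (-2)·I) v_1 = (0, 0, 0)ᵀ = 0. ✓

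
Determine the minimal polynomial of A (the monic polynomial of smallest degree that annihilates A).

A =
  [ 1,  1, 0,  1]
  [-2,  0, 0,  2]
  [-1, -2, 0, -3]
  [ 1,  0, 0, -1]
x^3

The characteristic polynomial is χ_A(x) = x^4, so the eigenvalues are known. The minimal polynomial is
  m_A(x) = Π_λ (x − λ)^{k_λ}
where k_λ is the size of the *largest* Jordan block for λ (equivalently, the smallest k with (A − λI)^k v = 0 for every generalised eigenvector v of λ).

  λ = 0: largest Jordan block has size 3, contributing (x − 0)^3

So m_A(x) = x^3 = x^3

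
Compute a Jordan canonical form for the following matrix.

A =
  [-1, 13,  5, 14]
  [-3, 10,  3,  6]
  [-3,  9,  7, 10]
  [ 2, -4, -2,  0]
J_3(4) ⊕ J_1(4)

The characteristic polynomial is
  det(x·I − A) = x^4 - 16*x^3 + 96*x^2 - 256*x + 256 = (x - 4)^4

Eigenvalues and multiplicities (the geometric multiplicity of λ is n − rank(A − λI), which equals the number of Jordan blocks for λ):
  λ = 4: algebraic multiplicity = 4, geometric multiplicity = 2

Determining the block sizes for each eigenvalue:
  λ = 4: with am = 4 and gm = 2, the partition is not yet determined (e.g. several partitions of 4 into 2 parts exist). Let N = A − (4)·I. Computing rank(N^1) = 2, rank(N^2) = 1, rank(N^3) = 0; the number of blocks of size ≥ j is rank(N^{j−1}) − rank(N^j), giving [2, 1, 1]. So we have 1 block(s) of size 3, 1 block(s) of size 1 → block sizes [3, 1]

Assembling the blocks gives a Jordan form
J =
  [4, 1, 0, 0]
  [0, 4, 1, 0]
  [0, 0, 4, 0]
  [0, 0, 0, 4]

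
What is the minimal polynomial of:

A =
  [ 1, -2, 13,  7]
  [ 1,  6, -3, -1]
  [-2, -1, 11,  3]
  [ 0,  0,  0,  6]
x^3 - 18*x^2 + 108*x - 216

The characteristic polynomial is χ_A(x) = (x - 6)^4, so the eigenvalues are known. The minimal polynomial is
  m_A(x) = Π_λ (x − λ)^{k_λ}
where k_λ is the size of the *largest* Jordan block for λ (equivalently, the smallest k with (A − λI)^k v = 0 for every generalised eigenvector v of λ).

  λ = 6: largest Jordan block has size 3, contributing (x − 6)^3

So m_A(x) = (x - 6)^3 = x^3 - 18*x^2 + 108*x - 216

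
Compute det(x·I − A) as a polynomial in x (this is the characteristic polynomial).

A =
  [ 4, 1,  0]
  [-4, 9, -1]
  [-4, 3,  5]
x^3 - 18*x^2 + 108*x - 216

Expanding det(x·I − A) (e.g. by cofactor expansion or by noting that A is similar to its Jordan form J, which has the same characteristic polynomial as A) gives
  χ_A(x) = x^3 - 18*x^2 + 108*x - 216
which factors as (x - 6)^3. The eigenvalues (with algebraic multiplicities) are λ = 6 with multiplicity 3.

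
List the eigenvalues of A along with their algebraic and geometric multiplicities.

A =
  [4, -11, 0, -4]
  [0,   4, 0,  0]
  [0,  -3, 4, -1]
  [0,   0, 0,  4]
λ = 4: alg = 4, geom = 2

Step 1 — factor the characteristic polynomial to read off the algebraic multiplicities:
  χ_A(x) = (x - 4)^4

Step 2 — compute geometric multiplicities via the rank-nullity identity g(λ) = n − rank(A − λI):
  rank(A − (4)·I) = 2, so dim ker(A − (4)·I) = n − 2 = 2

Summary:
  λ = 4: algebraic multiplicity = 4, geometric multiplicity = 2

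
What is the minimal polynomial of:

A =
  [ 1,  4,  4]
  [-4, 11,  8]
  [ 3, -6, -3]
x^2 - 6*x + 9

The characteristic polynomial is χ_A(x) = (x - 3)^3, so the eigenvalues are known. The minimal polynomial is
  m_A(x) = Π_λ (x − λ)^{k_λ}
where k_λ is the size of the *largest* Jordan block for λ (equivalently, the smallest k with (A − λI)^k v = 0 for every generalised eigenvector v of λ).

  λ = 3: largest Jordan block has size 2, contributing (x − 3)^2

So m_A(x) = (x - 3)^2 = x^2 - 6*x + 9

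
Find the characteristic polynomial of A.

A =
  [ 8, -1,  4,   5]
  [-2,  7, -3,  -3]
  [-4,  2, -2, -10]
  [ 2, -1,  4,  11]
x^4 - 24*x^3 + 216*x^2 - 864*x + 1296

Expanding det(x·I − A) (e.g. by cofactor expansion or by noting that A is similar to its Jordan form J, which has the same characteristic polynomial as A) gives
  χ_A(x) = x^4 - 24*x^3 + 216*x^2 - 864*x + 1296
which factors as (x - 6)^4. The eigenvalues (with algebraic multiplicities) are λ = 6 with multiplicity 4.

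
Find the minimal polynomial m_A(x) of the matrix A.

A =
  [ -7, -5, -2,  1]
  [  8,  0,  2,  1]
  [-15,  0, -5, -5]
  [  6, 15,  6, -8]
x^2 + 10*x + 25

The characteristic polynomial is χ_A(x) = (x + 5)^4, so the eigenvalues are known. The minimal polynomial is
  m_A(x) = Π_λ (x − λ)^{k_λ}
where k_λ is the size of the *largest* Jordan block for λ (equivalently, the smallest k with (A − λI)^k v = 0 for every generalised eigenvector v of λ).

  λ = -5: largest Jordan block has size 2, contributing (x + 5)^2

So m_A(x) = (x + 5)^2 = x^2 + 10*x + 25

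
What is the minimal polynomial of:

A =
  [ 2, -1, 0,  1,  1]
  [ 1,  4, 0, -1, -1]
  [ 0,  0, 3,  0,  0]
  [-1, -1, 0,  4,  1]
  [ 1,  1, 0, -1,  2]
x^2 - 6*x + 9

The characteristic polynomial is χ_A(x) = (x - 3)^5, so the eigenvalues are known. The minimal polynomial is
  m_A(x) = Π_λ (x − λ)^{k_λ}
where k_λ is the size of the *largest* Jordan block for λ (equivalently, the smallest k with (A − λI)^k v = 0 for every generalised eigenvector v of λ).

  λ = 3: largest Jordan block has size 2, contributing (x − 3)^2

So m_A(x) = (x - 3)^2 = x^2 - 6*x + 9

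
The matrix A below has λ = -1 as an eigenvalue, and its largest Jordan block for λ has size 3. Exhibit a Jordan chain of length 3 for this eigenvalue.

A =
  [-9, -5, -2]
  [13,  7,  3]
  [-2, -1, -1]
A Jordan chain for λ = -1 of length 3:
v_1 = (3, -6, 3)ᵀ
v_2 = (-8, 13, -2)ᵀ
v_3 = (1, 0, 0)ᵀ

Let N = A − (-1)·I. We want v_3 with N^3 v_3 = 0 but N^2 v_3 ≠ 0; then v_{j-1} := N · v_j for j = 3, …, 2.

Pick v_3 = (1, 0, 0)ᵀ.
Then v_2 = N · v_3 = (-8, 13, -2)ᵀ.
Then v_1 = N · v_2 = (3, -6, 3)ᵀ.

Sanity check: (A − (-1)·I) v_1 = (0, 0, 0)ᵀ = 0. ✓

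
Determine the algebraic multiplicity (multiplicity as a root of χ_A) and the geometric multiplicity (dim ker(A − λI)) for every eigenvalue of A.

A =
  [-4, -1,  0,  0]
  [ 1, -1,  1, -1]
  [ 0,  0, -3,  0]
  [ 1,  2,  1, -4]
λ = -3: alg = 4, geom = 2

Step 1 — factor the characteristic polynomial to read off the algebraic multiplicities:
  χ_A(x) = (x + 3)^4

Step 2 — compute geometric multiplicities via the rank-nullity identity g(λ) = n − rank(A − λI):
  rank(A − (-3)·I) = 2, so dim ker(A − (-3)·I) = n − 2 = 2

Summary:
  λ = -3: algebraic multiplicity = 4, geometric multiplicity = 2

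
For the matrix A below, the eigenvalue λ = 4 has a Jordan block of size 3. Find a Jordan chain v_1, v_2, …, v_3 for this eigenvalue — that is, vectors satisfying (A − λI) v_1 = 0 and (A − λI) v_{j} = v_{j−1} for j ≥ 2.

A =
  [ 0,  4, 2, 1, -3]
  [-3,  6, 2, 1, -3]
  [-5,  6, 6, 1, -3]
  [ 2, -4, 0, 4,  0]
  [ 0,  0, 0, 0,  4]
A Jordan chain for λ = 4 of length 3:
v_1 = (-4, -2, -6, 4, 0)ᵀ
v_2 = (-4, -3, -5, 2, 0)ᵀ
v_3 = (1, 0, 0, 0, 0)ᵀ

Let N = A − (4)·I. We want v_3 with N^3 v_3 = 0 but N^2 v_3 ≠ 0; then v_{j-1} := N · v_j for j = 3, …, 2.

Pick v_3 = (1, 0, 0, 0, 0)ᵀ.
Then v_2 = N · v_3 = (-4, -3, -5, 2, 0)ᵀ.
Then v_1 = N · v_2 = (-4, -2, -6, 4, 0)ᵀ.

Sanity check: (A − (4)·I) v_1 = (0, 0, 0, 0, 0)ᵀ = 0. ✓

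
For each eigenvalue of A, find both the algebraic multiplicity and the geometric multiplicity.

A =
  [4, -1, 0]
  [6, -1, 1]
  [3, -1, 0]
λ = 1: alg = 3, geom = 1

Step 1 — factor the characteristic polynomial to read off the algebraic multiplicities:
  χ_A(x) = (x - 1)^3

Step 2 — compute geometric multiplicities via the rank-nullity identity g(λ) = n − rank(A − λI):
  rank(A − (1)·I) = 2, so dim ker(A − (1)·I) = n − 2 = 1

Summary:
  λ = 1: algebraic multiplicity = 3, geometric multiplicity = 1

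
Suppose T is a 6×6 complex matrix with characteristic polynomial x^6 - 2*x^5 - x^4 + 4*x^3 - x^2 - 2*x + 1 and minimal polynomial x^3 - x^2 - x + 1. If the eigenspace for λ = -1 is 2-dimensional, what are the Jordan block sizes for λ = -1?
Block sizes for λ = -1: [1, 1]

Step 1 — from the characteristic polynomial, algebraic multiplicity of λ = -1 is 2. From dim ker(T − (-1)·I) = 2, there are exactly 2 Jordan blocks for λ = -1.
Step 2 — from the minimal polynomial, the factor (x + 1) tells us the largest block for λ = -1 has size 1.
Step 3 — with total size 2, 2 blocks, and largest block 1, the block sizes (in nonincreasing order) are [1, 1].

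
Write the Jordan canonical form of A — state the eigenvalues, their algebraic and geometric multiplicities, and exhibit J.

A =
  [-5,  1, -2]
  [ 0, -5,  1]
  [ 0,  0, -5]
J_3(-5)

The characteristic polynomial is
  det(x·I − A) = x^3 + 15*x^2 + 75*x + 125 = (x + 5)^3

Eigenvalues and multiplicities (the geometric multiplicity of λ is n − rank(A − λI), which equals the number of Jordan blocks for λ):
  λ = -5: algebraic multiplicity = 3, geometric multiplicity = 1

Determining the block sizes for each eigenvalue:
  λ = -5: one block (gm = 1), so the single block has size am = 3 → block sizes [3]

Assembling the blocks gives a Jordan form
J =
  [-5,  1,  0]
  [ 0, -5,  1]
  [ 0,  0, -5]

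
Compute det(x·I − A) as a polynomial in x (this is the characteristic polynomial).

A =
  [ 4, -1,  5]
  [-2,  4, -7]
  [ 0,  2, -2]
x^3 - 6*x^2 + 12*x - 8

Expanding det(x·I − A) (e.g. by cofactor expansion or by noting that A is similar to its Jordan form J, which has the same characteristic polynomial as A) gives
  χ_A(x) = x^3 - 6*x^2 + 12*x - 8
which factors as (x - 2)^3. The eigenvalues (with algebraic multiplicities) are λ = 2 with multiplicity 3.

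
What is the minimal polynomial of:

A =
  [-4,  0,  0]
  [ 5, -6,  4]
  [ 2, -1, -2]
x^3 + 12*x^2 + 48*x + 64

The characteristic polynomial is χ_A(x) = (x + 4)^3, so the eigenvalues are known. The minimal polynomial is
  m_A(x) = Π_λ (x − λ)^{k_λ}
where k_λ is the size of the *largest* Jordan block for λ (equivalently, the smallest k with (A − λI)^k v = 0 for every generalised eigenvector v of λ).

  λ = -4: largest Jordan block has size 3, contributing (x + 4)^3

So m_A(x) = (x + 4)^3 = x^3 + 12*x^2 + 48*x + 64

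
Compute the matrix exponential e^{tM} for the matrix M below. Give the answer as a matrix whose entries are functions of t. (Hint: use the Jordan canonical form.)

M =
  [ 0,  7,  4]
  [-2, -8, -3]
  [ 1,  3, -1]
e^{tM} =
  [-t^2*exp(-3*t)/2 + 3*t*exp(-3*t) + exp(-3*t), -t^2*exp(-3*t) + 7*t*exp(-3*t), -t^2*exp(-3*t)/2 + 4*t*exp(-3*t)]
  [t^2*exp(-3*t)/2 - 2*t*exp(-3*t), t^2*exp(-3*t) - 5*t*exp(-3*t) + exp(-3*t), t^2*exp(-3*t)/2 - 3*t*exp(-3*t)]
  [-t^2*exp(-3*t)/2 + t*exp(-3*t), -t^2*exp(-3*t) + 3*t*exp(-3*t), -t^2*exp(-3*t)/2 + 2*t*exp(-3*t) + exp(-3*t)]

Strategy: write M = P · J · P⁻¹ where J is a Jordan canonical form, so e^{tM} = P · e^{tJ} · P⁻¹, and e^{tJ} can be computed block-by-block.

M has Jordan form
J =
  [-3,  1,  0]
  [ 0, -3,  1]
  [ 0,  0, -3]
(up to reordering of blocks).

Per-block formulas:
  For a 3×3 Jordan block J_3(-3): exp(t · J_3(-3)) = e^(-3t)·(I + t·N + (t^2/2)·N^2), where N is the 3×3 nilpotent shift.

After assembling e^{tJ} and conjugating by P, we get:

e^{tM} =
  [-t^2*exp(-3*t)/2 + 3*t*exp(-3*t) + exp(-3*t), -t^2*exp(-3*t) + 7*t*exp(-3*t), -t^2*exp(-3*t)/2 + 4*t*exp(-3*t)]
  [t^2*exp(-3*t)/2 - 2*t*exp(-3*t), t^2*exp(-3*t) - 5*t*exp(-3*t) + exp(-3*t), t^2*exp(-3*t)/2 - 3*t*exp(-3*t)]
  [-t^2*exp(-3*t)/2 + t*exp(-3*t), -t^2*exp(-3*t) + 3*t*exp(-3*t), -t^2*exp(-3*t)/2 + 2*t*exp(-3*t) + exp(-3*t)]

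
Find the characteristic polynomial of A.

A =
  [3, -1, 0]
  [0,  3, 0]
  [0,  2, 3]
x^3 - 9*x^2 + 27*x - 27

Expanding det(x·I − A) (e.g. by cofactor expansion or by noting that A is similar to its Jordan form J, which has the same characteristic polynomial as A) gives
  χ_A(x) = x^3 - 9*x^2 + 27*x - 27
which factors as (x - 3)^3. The eigenvalues (with algebraic multiplicities) are λ = 3 with multiplicity 3.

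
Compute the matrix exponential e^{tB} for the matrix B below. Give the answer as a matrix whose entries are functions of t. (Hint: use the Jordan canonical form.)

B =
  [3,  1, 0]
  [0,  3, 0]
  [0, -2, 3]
e^{tB} =
  [exp(3*t), t*exp(3*t), 0]
  [0, exp(3*t), 0]
  [0, -2*t*exp(3*t), exp(3*t)]

Strategy: write B = P · J · P⁻¹ where J is a Jordan canonical form, so e^{tB} = P · e^{tJ} · P⁻¹, and e^{tJ} can be computed block-by-block.

B has Jordan form
J =
  [3, 1, 0]
  [0, 3, 0]
  [0, 0, 3]
(up to reordering of blocks).

Per-block formulas:
  For a 2×2 Jordan block J_2(3): exp(t · J_2(3)) = e^(3t)·(I + t·N), where N is the 2×2 nilpotent shift.
  For a 1×1 block at λ = 3: exp(t · [3]) = [e^(3t)].

After assembling e^{tJ} and conjugating by P, we get:

e^{tB} =
  [exp(3*t), t*exp(3*t), 0]
  [0, exp(3*t), 0]
  [0, -2*t*exp(3*t), exp(3*t)]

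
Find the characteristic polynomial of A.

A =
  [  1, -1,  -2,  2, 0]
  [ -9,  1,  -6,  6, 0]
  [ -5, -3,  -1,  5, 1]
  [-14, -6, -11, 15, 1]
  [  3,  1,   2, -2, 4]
x^5 - 20*x^4 + 160*x^3 - 640*x^2 + 1280*x - 1024

Expanding det(x·I − A) (e.g. by cofactor expansion or by noting that A is similar to its Jordan form J, which has the same characteristic polynomial as A) gives
  χ_A(x) = x^5 - 20*x^4 + 160*x^3 - 640*x^2 + 1280*x - 1024
which factors as (x - 4)^5. The eigenvalues (with algebraic multiplicities) are λ = 4 with multiplicity 5.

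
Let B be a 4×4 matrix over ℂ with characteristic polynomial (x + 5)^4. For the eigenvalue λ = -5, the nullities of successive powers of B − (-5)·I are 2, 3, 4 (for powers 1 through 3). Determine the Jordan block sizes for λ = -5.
Block sizes for λ = -5: [3, 1]

From the dimensions of kernels of powers, the number of Jordan blocks of size at least j is d_j − d_{j−1} where d_j = dim ker(N^j) (with d_0 = 0). Computing the differences gives [2, 1, 1].
The number of blocks of size exactly k is (#blocks of size ≥ k) − (#blocks of size ≥ k + 1), so the partition is: 1 block(s) of size 1, 1 block(s) of size 3.
In nonincreasing order the block sizes are [3, 1].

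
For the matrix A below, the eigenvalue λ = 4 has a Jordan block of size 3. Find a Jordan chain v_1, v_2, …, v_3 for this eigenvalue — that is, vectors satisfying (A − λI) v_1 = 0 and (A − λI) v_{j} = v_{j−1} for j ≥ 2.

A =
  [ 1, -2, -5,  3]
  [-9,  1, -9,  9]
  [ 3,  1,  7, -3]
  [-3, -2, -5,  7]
A Jordan chain for λ = 4 of length 3:
v_1 = (3, 0, 0, 3)ᵀ
v_2 = (-3, -9, 3, -3)ᵀ
v_3 = (1, 0, 0, 0)ᵀ

Let N = A − (4)·I. We want v_3 with N^3 v_3 = 0 but N^2 v_3 ≠ 0; then v_{j-1} := N · v_j for j = 3, …, 2.

Pick v_3 = (1, 0, 0, 0)ᵀ.
Then v_2 = N · v_3 = (-3, -9, 3, -3)ᵀ.
Then v_1 = N · v_2 = (3, 0, 0, 3)ᵀ.

Sanity check: (A − (4)·I) v_1 = (0, 0, 0, 0)ᵀ = 0. ✓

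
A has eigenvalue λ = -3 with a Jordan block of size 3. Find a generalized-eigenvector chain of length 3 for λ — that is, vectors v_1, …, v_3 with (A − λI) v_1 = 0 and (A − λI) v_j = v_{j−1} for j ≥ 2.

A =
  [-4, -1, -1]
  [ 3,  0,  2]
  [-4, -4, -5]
A Jordan chain for λ = -3 of length 3:
v_1 = (2, -2, 0)ᵀ
v_2 = (-1, 3, -4)ᵀ
v_3 = (1, 0, 0)ᵀ

Let N = A − (-3)·I. We want v_3 with N^3 v_3 = 0 but N^2 v_3 ≠ 0; then v_{j-1} := N · v_j for j = 3, …, 2.

Pick v_3 = (1, 0, 0)ᵀ.
Then v_2 = N · v_3 = (-1, 3, -4)ᵀ.
Then v_1 = N · v_2 = (2, -2, 0)ᵀ.

Sanity check: (A − (-3)·I) v_1 = (0, 0, 0)ᵀ = 0. ✓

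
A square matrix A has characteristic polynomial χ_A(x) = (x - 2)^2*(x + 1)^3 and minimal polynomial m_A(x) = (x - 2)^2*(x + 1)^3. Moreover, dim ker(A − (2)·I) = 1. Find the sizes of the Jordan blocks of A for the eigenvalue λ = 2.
Block sizes for λ = 2: [2]

Step 1 — from the characteristic polynomial, algebraic multiplicity of λ = 2 is 2. From dim ker(A − (2)·I) = 1, there are exactly 1 Jordan blocks for λ = 2.
Step 2 — from the minimal polynomial, the factor (x − 2)^2 tells us the largest block for λ = 2 has size 2.
Step 3 — with total size 2, 1 blocks, and largest block 2, the block sizes (in nonincreasing order) are [2].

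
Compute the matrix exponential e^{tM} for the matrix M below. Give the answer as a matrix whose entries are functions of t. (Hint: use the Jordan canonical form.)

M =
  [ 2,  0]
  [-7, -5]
e^{tM} =
  [exp(2*t), 0]
  [-exp(2*t) + exp(-5*t), exp(-5*t)]

Strategy: write M = P · J · P⁻¹ where J is a Jordan canonical form, so e^{tM} = P · e^{tJ} · P⁻¹, and e^{tJ} can be computed block-by-block.

M has Jordan form
J =
  [-5, 0]
  [ 0, 2]
(up to reordering of blocks).

Per-block formulas:
  For a 1×1 block at λ = 2: exp(t · [2]) = [e^(2t)].
  For a 1×1 block at λ = -5: exp(t · [-5]) = [e^(-5t)].

After assembling e^{tJ} and conjugating by P, we get:

e^{tM} =
  [exp(2*t), 0]
  [-exp(2*t) + exp(-5*t), exp(-5*t)]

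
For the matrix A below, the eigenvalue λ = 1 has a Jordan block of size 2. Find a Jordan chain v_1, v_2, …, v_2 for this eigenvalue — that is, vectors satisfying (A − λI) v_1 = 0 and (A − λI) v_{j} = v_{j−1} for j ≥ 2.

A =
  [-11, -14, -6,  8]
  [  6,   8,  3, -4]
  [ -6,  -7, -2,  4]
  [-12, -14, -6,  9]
A Jordan chain for λ = 1 of length 2:
v_1 = (-12, 6, -6, -12)ᵀ
v_2 = (1, 0, 0, 0)ᵀ

Let N = A − (1)·I. We want v_2 with N^2 v_2 = 0 but N^1 v_2 ≠ 0; then v_{j-1} := N · v_j for j = 2, …, 2.

Pick v_2 = (1, 0, 0, 0)ᵀ.
Then v_1 = N · v_2 = (-12, 6, -6, -12)ᵀ.

Sanity check: (A − (1)·I) v_1 = (0, 0, 0, 0)ᵀ = 0. ✓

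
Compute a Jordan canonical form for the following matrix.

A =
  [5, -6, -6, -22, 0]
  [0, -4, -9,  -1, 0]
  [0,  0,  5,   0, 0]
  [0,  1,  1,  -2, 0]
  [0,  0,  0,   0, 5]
J_2(-3) ⊕ J_1(5) ⊕ J_1(5) ⊕ J_1(5)

The characteristic polynomial is
  det(x·I − A) = x^5 - 9*x^4 - 6*x^3 + 190*x^2 - 75*x - 1125 = (x - 5)^3*(x + 3)^2

Eigenvalues and multiplicities (the geometric multiplicity of λ is n − rank(A − λI), which equals the number of Jordan blocks for λ):
  λ = -3: algebraic multiplicity = 2, geometric multiplicity = 1
  λ = 5: algebraic multiplicity = 3, geometric multiplicity = 3

Determining the block sizes for each eigenvalue:
  λ = -3: one block (gm = 1), so the single block has size am = 2 → block sizes [2]
  λ = 5: gm = am = 3, so every block has size 1 → block sizes [1, 1, 1]

Assembling the blocks gives a Jordan form
J =
  [-3,  1, 0, 0, 0]
  [ 0, -3, 0, 0, 0]
  [ 0,  0, 5, 0, 0]
  [ 0,  0, 0, 5, 0]
  [ 0,  0, 0, 0, 5]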